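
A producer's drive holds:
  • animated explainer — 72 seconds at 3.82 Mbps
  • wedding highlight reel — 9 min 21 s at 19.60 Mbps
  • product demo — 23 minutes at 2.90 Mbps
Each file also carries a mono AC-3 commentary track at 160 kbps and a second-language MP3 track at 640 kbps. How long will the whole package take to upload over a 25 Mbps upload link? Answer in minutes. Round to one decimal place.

11.3 minutes

Audio total: 160 + 640 = 800 kbps = 0.800 Mbps.
animated explainer: 4.620 Mbps × 72 s = 332.6 Mb
wedding highlight reel: 20.400 Mbps × 561 s = 11444.4 Mb
product demo: 3.700 Mbps × 1380 s = 5106.0 Mb
Total: 16883.0 Mb = 2110.4 MB.
At 25 Mbps: 16883.0 / 25 = 675 s ≈ 11.3 minutes.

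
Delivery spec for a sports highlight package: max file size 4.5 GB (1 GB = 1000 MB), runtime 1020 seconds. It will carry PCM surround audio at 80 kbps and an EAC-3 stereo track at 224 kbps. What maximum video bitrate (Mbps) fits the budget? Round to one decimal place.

Budget: 4.5 GB = 36000.0 Mb.
Total bitrate budget: 36000.0 Mb / 1020 s = 35.294 Mbps.
Audio total: 80 + 224 = 304 kbps = 0.304 Mbps.
Video: 35.294 − 0.304 = 34.990 Mbps.

35.0 Mbps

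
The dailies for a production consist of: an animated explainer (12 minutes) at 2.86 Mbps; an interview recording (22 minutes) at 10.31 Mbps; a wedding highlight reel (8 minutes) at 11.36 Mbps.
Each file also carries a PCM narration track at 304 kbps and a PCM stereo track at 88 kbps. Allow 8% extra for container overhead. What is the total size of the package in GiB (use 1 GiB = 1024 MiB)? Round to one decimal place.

2.8 GiB

Audio total: 304 + 88 = 392 kbps = 0.392 Mbps.
animated explainer: 3.252 Mbps × 720 s × 1.08 = 2528.8 Mb
interview recording: 10.702 Mbps × 1320 s × 1.08 = 15256.8 Mb
wedding highlight reel: 11.752 Mbps × 480 s × 1.08 = 6092.2 Mb
Total: 23877.8 Mb = 2984.7 MB.
= 2.780 GiB.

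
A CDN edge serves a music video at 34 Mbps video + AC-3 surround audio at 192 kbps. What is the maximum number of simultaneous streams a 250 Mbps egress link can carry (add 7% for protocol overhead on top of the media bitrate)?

6

Audio: 192 kbps = 0.192 Mbps.
Per-viewer media rate: 34.192 Mbps.
On the wire with 7% overhead: 36.585 Mbps.
250 Mbps = 250.0 Mbps; 250.0 / 36.585 = 6.83 → 6 viewers.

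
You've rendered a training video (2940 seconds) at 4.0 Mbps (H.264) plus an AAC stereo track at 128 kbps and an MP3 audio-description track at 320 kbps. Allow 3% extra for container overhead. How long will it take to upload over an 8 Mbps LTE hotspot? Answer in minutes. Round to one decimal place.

Audio total: 128 + 320 = 448 kbps = 0.448 Mbps.
Total bitrate: 4.448 Mbps.
File: 4.448 Mbps × 2940 s = 13077.1 Mb.
With 3% container overhead: ×1.03. → 13469.4 Mb.
At 8 Mbps: 13469.4 / 8 = 1683.7 s ≈ 28.1 minutes.

28.1 minutes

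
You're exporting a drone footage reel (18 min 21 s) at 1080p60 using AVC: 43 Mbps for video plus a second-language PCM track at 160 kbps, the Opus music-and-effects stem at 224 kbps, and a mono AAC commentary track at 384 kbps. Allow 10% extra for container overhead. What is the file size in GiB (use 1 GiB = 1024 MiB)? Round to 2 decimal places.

18 min 21 s = 1101 s
Audio total: 160 + 224 + 384 = 768 kbps = 0.768 Mbps.
Total bitrate: 43 + 0.768 = 43.768 Mbps.
Stream data: 43.768 Mbps × 1101 s = 48188.6 Mb.
With 10% container overhead: ×1.10.
53,007 Mb = 6,625,928,100 bytes ÷ 1,073,741,824 = 6.171 GiB.

6.17 GiB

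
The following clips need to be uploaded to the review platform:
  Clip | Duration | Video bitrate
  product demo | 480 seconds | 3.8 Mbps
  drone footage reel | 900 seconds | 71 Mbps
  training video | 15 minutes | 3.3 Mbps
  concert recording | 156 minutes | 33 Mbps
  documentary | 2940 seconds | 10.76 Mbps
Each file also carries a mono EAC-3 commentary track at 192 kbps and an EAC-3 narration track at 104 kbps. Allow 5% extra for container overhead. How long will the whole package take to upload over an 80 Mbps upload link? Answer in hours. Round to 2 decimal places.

1.51 hours

Audio total: 192 + 104 = 296 kbps = 0.296 Mbps.
product demo: 4.096 Mbps × 480 s × 1.05 = 2064.4 Mb
drone footage reel: 71.296 Mbps × 900 s × 1.05 = 67374.7 Mb
training video: 3.596 Mbps × 900 s × 1.05 = 3398.2 Mb
concert recording: 33.296 Mbps × 9360 s × 1.05 = 327233.1 Mb
documentary: 11.056 Mbps × 2940 s × 1.05 = 34129.9 Mb
Total: 434200.3 Mb = 54275.0 MB.
At 80 Mbps: 434200.3 / 80 = 5428 s ≈ 1.51 hours.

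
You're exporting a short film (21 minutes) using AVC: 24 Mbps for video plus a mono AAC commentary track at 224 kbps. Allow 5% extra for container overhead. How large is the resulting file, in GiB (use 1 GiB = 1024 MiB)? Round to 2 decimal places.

21 min = 1260 s
Audio: 224 kbps = 0.224 Mbps.
Total bitrate: 24 + 0.224 = 24.224 Mbps.
Stream data: 24.224 Mbps × 1260 s = 30522.2 Mb.
With 5% container overhead: ×1.05.
32,048 Mb = 4,006,044,000 bytes ÷ 1,073,741,824 = 3.731 GiB.

3.73 GiB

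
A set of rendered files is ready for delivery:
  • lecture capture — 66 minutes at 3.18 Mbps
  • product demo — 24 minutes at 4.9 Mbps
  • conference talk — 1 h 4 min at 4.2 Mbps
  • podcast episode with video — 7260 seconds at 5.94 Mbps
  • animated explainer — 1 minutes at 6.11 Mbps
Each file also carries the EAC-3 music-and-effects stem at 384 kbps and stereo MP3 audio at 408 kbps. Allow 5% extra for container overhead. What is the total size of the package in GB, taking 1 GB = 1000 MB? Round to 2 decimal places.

Audio total: 384 + 408 = 792 kbps = 0.792 Mbps.
lecture capture: 3.972 Mbps × 3960 s × 1.05 = 16515.6 Mb
product demo: 5.692 Mbps × 1440 s × 1.05 = 8606.3 Mb
conference talk: 4.992 Mbps × 3840 s × 1.05 = 20127.7 Mb
podcast episode with video: 6.732 Mbps × 7260 s × 1.05 = 51318.0 Mb
animated explainer: 6.902 Mbps × 60 s × 1.05 = 434.8 Mb
Total: 97002.5 Mb = 12125.3 MB.
= 12.13 GB.

12.13 GB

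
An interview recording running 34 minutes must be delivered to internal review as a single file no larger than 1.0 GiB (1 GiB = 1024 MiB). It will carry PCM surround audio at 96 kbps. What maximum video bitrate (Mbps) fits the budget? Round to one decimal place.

Budget: 1.0 GiB = 8589.9 Mb.
34 min = 2040 s
Total bitrate budget: 8589.9 Mb / 2040 s = 4.211 Mbps.
Audio: 96 kbps = 0.096 Mbps.
Video: 4.211 − 0.096 = 4.115 Mbps.

4.1 Mbps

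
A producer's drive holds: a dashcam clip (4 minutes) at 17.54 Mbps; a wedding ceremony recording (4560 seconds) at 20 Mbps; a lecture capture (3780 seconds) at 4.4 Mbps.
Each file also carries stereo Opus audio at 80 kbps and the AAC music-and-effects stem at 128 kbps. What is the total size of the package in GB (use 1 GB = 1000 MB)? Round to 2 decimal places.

Audio total: 80 + 128 = 208 kbps = 0.208 Mbps.
dashcam clip: 17.748 Mbps × 240 s = 4259.5 Mb
wedding ceremony recording: 20.208 Mbps × 4560 s = 92148.5 Mb
lecture capture: 4.608 Mbps × 3780 s = 17418.2 Mb
Total: 113826.2 Mb = 14228.3 MB.
= 14.23 GB.

14.23 GB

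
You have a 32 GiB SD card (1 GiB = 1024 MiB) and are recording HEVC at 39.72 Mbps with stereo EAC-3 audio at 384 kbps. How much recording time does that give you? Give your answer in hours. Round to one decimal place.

Audio: 384 kbps = 0.384 Mbps.
Total bitrate: 39.72 + 0.384 = 40.104 Mbps.
Capacity: 32 GiB = 274,878 Mb.
Recording time: 274,878 / 40.104 = 6,854 s ≈ 1.90 hours.

1.9 hours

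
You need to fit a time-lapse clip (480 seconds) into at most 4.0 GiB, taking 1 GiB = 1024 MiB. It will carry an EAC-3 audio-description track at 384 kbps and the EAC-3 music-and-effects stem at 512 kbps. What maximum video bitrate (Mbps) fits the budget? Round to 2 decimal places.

Budget: 4.0 GiB = 34359.7 Mb.
Total bitrate budget: 34359.7 Mb / 480 s = 71.583 Mbps.
Audio total: 384 + 512 = 896 kbps = 0.896 Mbps.
Video: 71.583 − 0.896 = 70.687 Mbps.

70.69 Mbps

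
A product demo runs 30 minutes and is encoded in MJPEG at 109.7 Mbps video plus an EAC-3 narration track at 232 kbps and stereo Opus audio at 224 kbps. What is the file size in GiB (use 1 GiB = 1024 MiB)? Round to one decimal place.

30 min = 1800 s
Audio total: 232 + 224 = 456 kbps = 0.456 Mbps.
Total bitrate: 109.7 + 0.456 = 110.156 Mbps.
Stream data: 110.156 Mbps × 1800 s = 198280.8 Mb.
198,281 Mb = 24,785,100,000 bytes ÷ 1,073,741,824 = 23.08 GiB.

23.1 GiB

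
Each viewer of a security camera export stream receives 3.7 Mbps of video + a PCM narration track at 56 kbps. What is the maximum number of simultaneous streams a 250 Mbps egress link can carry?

Audio: 56 kbps = 0.056 Mbps.
Per-viewer media rate: 3.756 Mbps.
250 Mbps = 250.0 Mbps; 250.0 / 3.756 = 66.56 → 66 viewers.

66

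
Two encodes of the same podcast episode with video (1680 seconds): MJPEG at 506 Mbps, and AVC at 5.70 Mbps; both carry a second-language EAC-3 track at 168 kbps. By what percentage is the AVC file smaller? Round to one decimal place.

Audio: 168 kbps = 0.168 Mbps.
MJPEG: 506.168 Mbps × 1680 s = 850362.2 Mb = 98.995 GiB.
AVC: 5.868 Mbps × 1680 s = 9858.2 Mb = 1.148 GiB.
Reduction: (1 − 1.148/98.995) × 100 = 98.84%.

98.8%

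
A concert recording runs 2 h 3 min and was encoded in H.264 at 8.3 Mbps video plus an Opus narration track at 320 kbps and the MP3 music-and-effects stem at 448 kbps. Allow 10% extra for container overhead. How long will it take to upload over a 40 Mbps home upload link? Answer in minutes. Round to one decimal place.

30.7 minutes

2 h 3 min = 123 min = 7380 s
Audio total: 320 + 448 = 768 kbps = 0.768 Mbps.
Total bitrate: 9.068 Mbps.
File: 9.068 Mbps × 7380 s = 66921.8 Mb.
With 10% container overhead: ×1.10. → 73614.0 Mb.
At 40 Mbps: 73614.0 / 40 = 1840.4 s ≈ 30.7 minutes.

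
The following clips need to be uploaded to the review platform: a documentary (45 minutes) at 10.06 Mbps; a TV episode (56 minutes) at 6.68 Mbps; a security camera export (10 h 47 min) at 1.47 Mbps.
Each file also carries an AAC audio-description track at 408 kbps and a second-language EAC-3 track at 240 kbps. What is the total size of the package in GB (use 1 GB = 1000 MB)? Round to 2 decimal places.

16.97 GB

Audio total: 408 + 240 = 648 kbps = 0.648 Mbps.
documentary: 10.708 Mbps × 2700 s = 28911.6 Mb
TV episode: 7.328 Mbps × 3360 s = 24622.1 Mb
security camera export: 2.118 Mbps × 38820 s = 82220.8 Mb
Total: 135754.4 Mb = 16969.3 MB.
= 16.97 GB.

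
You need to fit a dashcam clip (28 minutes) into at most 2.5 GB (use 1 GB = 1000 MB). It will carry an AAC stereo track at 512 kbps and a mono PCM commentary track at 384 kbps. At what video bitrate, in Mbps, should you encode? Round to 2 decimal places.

11.01 Mbps

Budget: 2.5 GB = 20000.0 Mb.
28 min = 1680 s
Total bitrate budget: 20000.0 Mb / 1680 s = 11.905 Mbps.
Audio total: 512 + 384 = 896 kbps = 0.896 Mbps.
Video: 11.905 − 0.896 = 11.009 Mbps.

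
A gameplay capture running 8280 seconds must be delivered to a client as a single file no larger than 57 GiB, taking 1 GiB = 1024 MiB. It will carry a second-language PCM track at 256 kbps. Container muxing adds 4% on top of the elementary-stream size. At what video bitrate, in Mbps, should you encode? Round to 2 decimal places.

56.60 Mbps

Budget: 57 GiB = 489626.3 Mb.
Stream payload after overhead: 489626.3 / 1.04 = 470794.5 Mb.
Total bitrate budget: 470794.5 Mb / 8280 s = 56.859 Mbps.
Audio: 256 kbps = 0.256 Mbps.
Video: 56.859 − 0.256 = 56.603 Mbps.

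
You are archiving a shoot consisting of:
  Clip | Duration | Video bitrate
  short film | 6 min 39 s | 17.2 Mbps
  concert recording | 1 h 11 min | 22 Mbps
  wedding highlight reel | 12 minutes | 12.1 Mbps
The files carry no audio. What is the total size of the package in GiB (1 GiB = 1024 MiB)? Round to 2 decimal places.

12.72 GiB

short film: 17.200 Mbps × 399 s = 6862.8 Mb
concert recording: 22.000 Mbps × 4260 s = 93720.0 Mb
wedding highlight reel: 12.100 Mbps × 720 s = 8712.0 Mb
Total: 109294.8 Mb = 13661.9 MB.
= 12.72 GiB.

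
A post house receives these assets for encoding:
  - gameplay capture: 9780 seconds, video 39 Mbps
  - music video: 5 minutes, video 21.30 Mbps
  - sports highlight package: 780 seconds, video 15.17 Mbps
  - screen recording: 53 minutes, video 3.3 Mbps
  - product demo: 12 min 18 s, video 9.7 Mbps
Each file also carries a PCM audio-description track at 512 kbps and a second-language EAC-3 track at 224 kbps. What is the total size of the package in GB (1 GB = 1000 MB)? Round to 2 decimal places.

53.52 GB

Audio total: 512 + 224 = 736 kbps = 0.736 Mbps.
gameplay capture: 39.736 Mbps × 9780 s = 388618.1 Mb
music video: 22.036 Mbps × 300 s = 6610.8 Mb
sports highlight package: 15.906 Mbps × 780 s = 12406.7 Mb
screen recording: 4.036 Mbps × 3180 s = 12834.5 Mb
product demo: 10.436 Mbps × 738 s = 7701.8 Mb
Total: 428171.8 Mb = 53521.5 MB.
= 53.52 GB.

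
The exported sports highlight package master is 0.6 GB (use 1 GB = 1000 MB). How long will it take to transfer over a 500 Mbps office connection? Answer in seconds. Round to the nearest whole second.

File: 0.6 GB = 4800.0 Mb.
At 500 Mbps: 4800.0 / 500 = 9.6 s ≈ 9.6 seconds.

10 seconds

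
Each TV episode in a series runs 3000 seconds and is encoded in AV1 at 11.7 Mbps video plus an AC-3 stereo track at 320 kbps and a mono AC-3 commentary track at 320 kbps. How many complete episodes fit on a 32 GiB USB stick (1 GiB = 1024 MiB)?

7

Audio total: 320 + 320 = 640 kbps = 0.640 Mbps.
Total bitrate: 12.340 Mbps.
Per item: 12.340 Mbps × 3000 s = 37,020 Mb = 4,628 MB.
Capacity: 32 GiB = 274,878 Mb; 7.43 items → 7 complete.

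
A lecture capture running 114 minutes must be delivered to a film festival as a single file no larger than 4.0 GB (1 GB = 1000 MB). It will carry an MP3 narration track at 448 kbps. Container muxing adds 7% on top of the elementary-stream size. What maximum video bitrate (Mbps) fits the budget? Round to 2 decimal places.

Budget: 4.0 GB = 32000.0 Mb.
Stream payload after overhead: 32000.0 / 1.07 = 29906.5 Mb.
114 min = 6840 s
Total bitrate budget: 29906.5 Mb / 6840 s = 4.372 Mbps.
Audio: 448 kbps = 0.448 Mbps.
Video: 4.372 − 0.448 = 3.924 Mbps.

3.92 Mbps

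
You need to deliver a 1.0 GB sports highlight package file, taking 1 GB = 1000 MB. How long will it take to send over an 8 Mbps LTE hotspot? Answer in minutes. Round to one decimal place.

File: 1.0 GB = 8000.0 Mb.
At 8 Mbps: 8000.0 / 8 = 1000.0 s ≈ 16.7 minutes.

16.7 minutes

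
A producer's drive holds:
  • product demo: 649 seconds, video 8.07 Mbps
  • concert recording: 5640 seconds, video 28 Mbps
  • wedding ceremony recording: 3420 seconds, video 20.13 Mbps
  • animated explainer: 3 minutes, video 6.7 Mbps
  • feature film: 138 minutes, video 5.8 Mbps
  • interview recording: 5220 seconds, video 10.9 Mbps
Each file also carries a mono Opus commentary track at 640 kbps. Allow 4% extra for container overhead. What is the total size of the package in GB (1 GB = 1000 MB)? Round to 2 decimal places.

45.90 GB

Audio: 640 kbps = 0.640 Mbps.
product demo: 8.710 Mbps × 649 s × 1.04 = 5878.9 Mb
concert recording: 28.640 Mbps × 5640 s × 1.04 = 167990.8 Mb
wedding ceremony recording: 20.770 Mbps × 3420 s × 1.04 = 73874.7 Mb
animated explainer: 7.340 Mbps × 180 s × 1.04 = 1374.0 Mb
feature film: 6.440 Mbps × 8280 s × 1.04 = 55456.1 Mb
interview recording: 11.540 Mbps × 5220 s × 1.04 = 62648.4 Mb
Total: 367222.9 Mb = 45902.9 MB.
= 45.90 GB.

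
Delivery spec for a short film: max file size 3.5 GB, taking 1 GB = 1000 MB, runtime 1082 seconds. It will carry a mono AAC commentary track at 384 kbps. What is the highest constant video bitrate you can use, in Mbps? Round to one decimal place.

25.5 Mbps

Budget: 3.5 GB = 28000.0 Mb.
Total bitrate budget: 28000.0 Mb / 1082 s = 25.878 Mbps.
Audio: 384 kbps = 0.384 Mbps.
Video: 25.878 − 0.384 = 25.494 Mbps.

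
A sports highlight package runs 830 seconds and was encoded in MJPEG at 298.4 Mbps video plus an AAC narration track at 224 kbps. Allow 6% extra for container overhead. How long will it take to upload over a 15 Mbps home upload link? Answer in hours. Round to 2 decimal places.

4.87 hours

Audio: 224 kbps = 0.224 Mbps.
Total bitrate: 298.624 Mbps.
File: 298.624 Mbps × 830 s = 247857.9 Mb.
With 6% container overhead: ×1.06. → 262729.4 Mb.
At 15 Mbps: 262729.4 / 15 = 17515.3 s ≈ 4.87 hours.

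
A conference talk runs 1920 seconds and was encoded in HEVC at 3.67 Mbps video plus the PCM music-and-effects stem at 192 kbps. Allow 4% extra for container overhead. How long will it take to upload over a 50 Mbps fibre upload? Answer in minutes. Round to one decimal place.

2.6 minutes

Audio: 192 kbps = 0.192 Mbps.
Total bitrate: 3.862 Mbps.
File: 3.862 Mbps × 1920 s = 7415.0 Mb.
With 4% container overhead: ×1.04. → 7711.6 Mb.
At 50 Mbps: 7711.6 / 50 = 154.2 s ≈ 2.57 minutes.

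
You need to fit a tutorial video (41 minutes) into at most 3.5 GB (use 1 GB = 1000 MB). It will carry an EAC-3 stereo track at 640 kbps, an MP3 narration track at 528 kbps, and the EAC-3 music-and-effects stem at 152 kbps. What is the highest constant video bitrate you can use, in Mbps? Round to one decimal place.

Budget: 3.5 GB = 28000.0 Mb.
41 min = 2460 s
Total bitrate budget: 28000.0 Mb / 2460 s = 11.382 Mbps.
Audio total: 640 + 528 + 152 = 1320 kbps = 1.320 Mbps.
Video: 11.382 − 1.320 = 10.062 Mbps.

10.1 Mbps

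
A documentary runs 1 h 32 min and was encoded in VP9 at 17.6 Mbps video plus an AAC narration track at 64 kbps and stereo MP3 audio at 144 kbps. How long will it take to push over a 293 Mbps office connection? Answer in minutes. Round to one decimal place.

5.6 minutes

1 h 32 min = 92 min = 5520 s
Audio total: 64 + 144 = 208 kbps = 0.208 Mbps.
Total bitrate: 17.808 Mbps.
File: 17.808 Mbps × 5520 s = 98300.2 Mb.
At 293 Mbps: 98300.2 / 293 = 335.5 s ≈ 5.59 minutes.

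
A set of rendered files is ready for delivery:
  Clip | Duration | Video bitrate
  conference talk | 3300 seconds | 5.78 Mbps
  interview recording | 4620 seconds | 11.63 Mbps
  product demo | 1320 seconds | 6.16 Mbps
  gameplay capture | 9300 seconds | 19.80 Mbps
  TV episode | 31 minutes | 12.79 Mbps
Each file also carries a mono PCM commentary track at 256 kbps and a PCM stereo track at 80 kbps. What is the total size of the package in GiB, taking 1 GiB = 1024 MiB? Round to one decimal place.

Audio total: 256 + 80 = 336 kbps = 0.336 Mbps.
conference talk: 6.116 Mbps × 3300 s = 20182.8 Mb
interview recording: 11.966 Mbps × 4620 s = 55282.9 Mb
product demo: 6.496 Mbps × 1320 s = 8574.7 Mb
gameplay capture: 20.136 Mbps × 9300 s = 187264.8 Mb
TV episode: 13.126 Mbps × 1860 s = 24414.4 Mb
Total: 295719.6 Mb = 36964.9 MB.
= 34.43 GiB.

34.4 GiB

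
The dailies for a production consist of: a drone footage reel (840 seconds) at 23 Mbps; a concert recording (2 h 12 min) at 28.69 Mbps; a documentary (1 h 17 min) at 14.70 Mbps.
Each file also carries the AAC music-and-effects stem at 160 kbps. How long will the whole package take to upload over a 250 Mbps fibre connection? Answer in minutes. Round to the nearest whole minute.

21 minutes

Audio: 160 kbps = 0.160 Mbps.
drone footage reel: 23.160 Mbps × 840 s = 19454.4 Mb
concert recording: 28.850 Mbps × 7920 s = 228492.0 Mb
documentary: 14.860 Mbps × 4620 s = 68653.2 Mb
Total: 316599.6 Mb = 39574.9 MB.
At 250 Mbps: 316599.6 / 250 = 1266 s ≈ 21.1 minutes.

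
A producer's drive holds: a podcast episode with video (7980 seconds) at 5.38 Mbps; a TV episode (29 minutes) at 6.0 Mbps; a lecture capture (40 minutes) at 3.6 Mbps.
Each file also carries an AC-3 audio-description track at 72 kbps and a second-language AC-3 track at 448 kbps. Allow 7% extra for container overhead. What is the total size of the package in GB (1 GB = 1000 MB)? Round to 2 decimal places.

9.14 GB

Audio total: 72 + 448 = 520 kbps = 0.520 Mbps.
podcast episode with video: 5.900 Mbps × 7980 s × 1.07 = 50377.7 Mb
TV episode: 6.520 Mbps × 1740 s × 1.07 = 12138.9 Mb
lecture capture: 4.120 Mbps × 2400 s × 1.07 = 10580.2 Mb
Total: 73096.8 Mb = 9137.1 MB.
= 9.137 GB.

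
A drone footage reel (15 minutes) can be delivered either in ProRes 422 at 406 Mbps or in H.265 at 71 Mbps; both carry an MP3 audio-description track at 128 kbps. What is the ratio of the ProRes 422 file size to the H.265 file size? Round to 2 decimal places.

5.71

15 min = 900 s
Audio: 128 kbps = 0.128 Mbps.
ProRes 422: 406.128 Mbps × 900 s = 365515.2 Mb = 42.552 GiB.
H.265: 71.128 Mbps × 900 s = 64015.2 Mb = 7.452 GiB.
Ratio: 42.552 / 7.452 = 5.710.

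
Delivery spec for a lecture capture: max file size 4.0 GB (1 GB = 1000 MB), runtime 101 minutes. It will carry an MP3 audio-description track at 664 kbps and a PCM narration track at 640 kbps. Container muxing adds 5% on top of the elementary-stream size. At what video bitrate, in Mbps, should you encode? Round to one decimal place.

3.7 Mbps

Budget: 4.0 GB = 32000.0 Mb.
Stream payload after overhead: 32000.0 / 1.05 = 30476.2 Mb.
101 min = 6060 s
Total bitrate budget: 30476.2 Mb / 6060 s = 5.029 Mbps.
Audio total: 664 + 640 = 1304 kbps = 1.304 Mbps.
Video: 5.029 − 1.304 = 3.725 Mbps.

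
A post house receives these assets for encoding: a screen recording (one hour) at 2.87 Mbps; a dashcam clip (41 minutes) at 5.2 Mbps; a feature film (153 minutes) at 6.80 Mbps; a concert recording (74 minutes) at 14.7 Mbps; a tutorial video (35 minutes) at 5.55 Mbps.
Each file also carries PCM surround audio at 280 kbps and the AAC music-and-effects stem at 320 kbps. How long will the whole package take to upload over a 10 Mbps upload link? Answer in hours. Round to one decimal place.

Audio total: 280 + 320 = 600 kbps = 0.600 Mbps.
screen recording: 3.470 Mbps × 3600 s = 12492.0 Mb
dashcam clip: 5.800 Mbps × 2460 s = 14268.0 Mb
feature film: 7.400 Mbps × 9180 s = 67932.0 Mb
concert recording: 15.300 Mbps × 4440 s = 67932.0 Mb
tutorial video: 6.150 Mbps × 2100 s = 12915.0 Mb
Total: 175539.0 Mb = 21942.4 MB.
At 10 Mbps: 175539.0 / 10 = 17554 s ≈ 4.88 hours.

4.9 hours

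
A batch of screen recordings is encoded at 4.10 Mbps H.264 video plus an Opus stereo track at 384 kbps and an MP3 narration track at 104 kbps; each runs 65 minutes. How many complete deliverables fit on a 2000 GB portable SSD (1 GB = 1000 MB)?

65 min = 3900 s
Audio total: 384 + 104 = 488 kbps = 0.488 Mbps.
Total bitrate: 4.588 Mbps.
Per item: 4.588 Mbps × 3900 s = 17,893 Mb = 2,237 MB.
Capacity: 2000 GB = 16,000,000 Mb; 894.19 items → 894 complete.

894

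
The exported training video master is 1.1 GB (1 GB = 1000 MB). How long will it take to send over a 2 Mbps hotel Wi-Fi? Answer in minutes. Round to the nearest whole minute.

73 minutes

File: 1.1 GB = 8800.0 Mb.
At 2 Mbps: 8800.0 / 2 = 4400.0 s ≈ 73.3 minutes.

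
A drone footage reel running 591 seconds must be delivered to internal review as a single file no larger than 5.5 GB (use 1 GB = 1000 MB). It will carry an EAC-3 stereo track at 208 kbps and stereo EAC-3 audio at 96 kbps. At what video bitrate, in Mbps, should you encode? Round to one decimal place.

Budget: 5.5 GB = 44000.0 Mb.
Total bitrate budget: 44000.0 Mb / 591 s = 74.450 Mbps.
Audio total: 208 + 96 = 304 kbps = 0.304 Mbps.
Video: 74.450 − 0.304 = 74.146 Mbps.

74.1 Mbps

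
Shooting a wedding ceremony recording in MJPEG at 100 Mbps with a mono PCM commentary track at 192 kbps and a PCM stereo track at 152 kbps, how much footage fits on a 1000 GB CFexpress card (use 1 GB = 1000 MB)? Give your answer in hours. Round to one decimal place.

Audio total: 192 + 152 = 344 kbps = 0.344 Mbps.
Total bitrate: 100 + 0.344 = 100.344 Mbps.
Capacity: 1000 GB = 8,000,000 Mb.
Recording time: 8,000,000 / 100.344 = 79,726 s ≈ 22.1 hours.

22.1 hours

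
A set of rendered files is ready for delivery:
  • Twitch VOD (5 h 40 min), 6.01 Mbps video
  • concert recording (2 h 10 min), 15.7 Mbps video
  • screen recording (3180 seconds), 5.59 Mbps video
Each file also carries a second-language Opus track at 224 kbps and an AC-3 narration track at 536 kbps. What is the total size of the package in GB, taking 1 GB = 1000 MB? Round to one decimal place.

35.8 GB

Audio total: 224 + 536 = 760 kbps = 0.760 Mbps.
Twitch VOD: 6.770 Mbps × 20400 s = 138108.0 Mb
concert recording: 16.460 Mbps × 7800 s = 128388.0 Mb
screen recording: 6.350 Mbps × 3180 s = 20193.0 Mb
Total: 286689.0 Mb = 35836.1 MB.
= 35.84 GB.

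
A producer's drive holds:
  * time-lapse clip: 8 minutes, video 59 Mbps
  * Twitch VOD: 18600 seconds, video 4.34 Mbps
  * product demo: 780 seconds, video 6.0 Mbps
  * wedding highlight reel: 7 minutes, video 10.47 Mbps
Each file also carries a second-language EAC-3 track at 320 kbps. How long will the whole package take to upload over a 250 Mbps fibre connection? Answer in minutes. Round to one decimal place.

Audio: 320 kbps = 0.320 Mbps.
time-lapse clip: 59.320 Mbps × 480 s = 28473.6 Mb
Twitch VOD: 4.660 Mbps × 18600 s = 86676.0 Mb
product demo: 6.320 Mbps × 780 s = 4929.6 Mb
wedding highlight reel: 10.790 Mbps × 420 s = 4531.8 Mb
Total: 124611.0 Mb = 15576.4 MB.
At 250 Mbps: 124611.0 / 250 = 498 s ≈ 8.31 minutes.

8.3 minutes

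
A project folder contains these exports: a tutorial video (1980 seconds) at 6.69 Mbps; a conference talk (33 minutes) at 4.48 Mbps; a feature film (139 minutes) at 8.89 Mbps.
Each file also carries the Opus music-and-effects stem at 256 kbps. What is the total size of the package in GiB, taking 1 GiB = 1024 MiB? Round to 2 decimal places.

11.57 GiB

Audio: 256 kbps = 0.256 Mbps.
tutorial video: 6.946 Mbps × 1980 s = 13753.1 Mb
conference talk: 4.736 Mbps × 1980 s = 9377.3 Mb
feature film: 9.146 Mbps × 8340 s = 76277.6 Mb
Total: 99408.0 Mb = 12426.0 MB.
= 11.57 GiB.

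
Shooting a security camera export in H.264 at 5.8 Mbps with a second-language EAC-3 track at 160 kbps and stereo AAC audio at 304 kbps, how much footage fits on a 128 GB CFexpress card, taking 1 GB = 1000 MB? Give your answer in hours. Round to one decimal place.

45.4 hours

Audio total: 160 + 304 = 464 kbps = 0.464 Mbps.
Total bitrate: 5.8 + 0.464 = 6.264 Mbps.
Capacity: 128 GB = 1,024,000 Mb.
Recording time: 1,024,000 / 6.264 = 163,474 s ≈ 45.4 hours.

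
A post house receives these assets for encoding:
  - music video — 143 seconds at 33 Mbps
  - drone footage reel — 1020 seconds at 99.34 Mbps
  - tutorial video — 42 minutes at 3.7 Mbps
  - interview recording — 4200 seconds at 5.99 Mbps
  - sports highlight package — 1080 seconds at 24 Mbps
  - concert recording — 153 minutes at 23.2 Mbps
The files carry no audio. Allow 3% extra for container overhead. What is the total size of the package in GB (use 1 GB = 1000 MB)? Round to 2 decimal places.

music video: 33.000 Mbps × 143 s × 1.03 = 4860.6 Mb
drone footage reel: 99.340 Mbps × 1020 s × 1.03 = 104366.6 Mb
tutorial video: 3.700 Mbps × 2520 s × 1.03 = 9603.7 Mb
interview recording: 5.990 Mbps × 4200 s × 1.03 = 25912.7 Mb
sports highlight package: 24.000 Mbps × 1080 s × 1.03 = 26697.6 Mb
concert recording: 23.200 Mbps × 9180 s × 1.03 = 219365.3 Mb
Total: 390806.5 Mb = 48850.8 MB.
= 48.85 GB.

48.85 GB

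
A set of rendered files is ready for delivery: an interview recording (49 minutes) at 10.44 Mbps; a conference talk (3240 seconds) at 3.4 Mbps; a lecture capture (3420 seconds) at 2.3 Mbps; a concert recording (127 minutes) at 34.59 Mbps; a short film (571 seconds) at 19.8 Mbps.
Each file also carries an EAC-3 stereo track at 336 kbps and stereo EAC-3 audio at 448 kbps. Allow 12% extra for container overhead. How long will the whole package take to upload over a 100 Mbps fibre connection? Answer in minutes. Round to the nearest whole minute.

Audio total: 336 + 448 = 784 kbps = 0.784 Mbps.
interview recording: 11.224 Mbps × 2940 s × 1.12 = 36958.4 Mb
conference talk: 4.184 Mbps × 3240 s × 1.12 = 15182.9 Mb
lecture capture: 3.084 Mbps × 3420 s × 1.12 = 11813.0 Mb
concert recording: 35.374 Mbps × 7620 s × 1.12 = 301895.9 Mb
short film: 20.584 Mbps × 571 s × 1.12 = 13163.9 Mb
Total: 379014.0 Mb = 47376.7 MB.
At 100 Mbps: 379014.0 / 100 = 3790 s ≈ 63.2 minutes.

63 minutes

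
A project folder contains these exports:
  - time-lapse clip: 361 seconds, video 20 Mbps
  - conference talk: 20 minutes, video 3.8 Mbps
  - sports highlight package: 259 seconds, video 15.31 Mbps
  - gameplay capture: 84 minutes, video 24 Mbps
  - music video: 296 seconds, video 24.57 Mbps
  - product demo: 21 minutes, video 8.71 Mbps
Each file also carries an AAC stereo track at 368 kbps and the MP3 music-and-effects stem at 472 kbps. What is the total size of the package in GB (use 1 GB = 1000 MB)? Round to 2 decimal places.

Audio total: 368 + 472 = 840 kbps = 0.840 Mbps.
time-lapse clip: 20.840 Mbps × 361 s = 7523.2 Mb
conference talk: 4.640 Mbps × 1200 s = 5568.0 Mb
sports highlight package: 16.150 Mbps × 259 s = 4182.9 Mb
gameplay capture: 24.840 Mbps × 5040 s = 125193.6 Mb
music video: 25.410 Mbps × 296 s = 7521.4 Mb
product demo: 9.550 Mbps × 1260 s = 12033.0 Mb
Total: 162022.0 Mb = 20252.8 MB.
= 20.25 GB.

20.25 GB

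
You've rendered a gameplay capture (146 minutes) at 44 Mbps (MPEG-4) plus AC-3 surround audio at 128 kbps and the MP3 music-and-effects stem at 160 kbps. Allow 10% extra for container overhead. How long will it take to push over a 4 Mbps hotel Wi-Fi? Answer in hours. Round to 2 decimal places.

29.64 hours

146 min = 8760 s
Audio total: 128 + 160 = 288 kbps = 0.288 Mbps.
Total bitrate: 44.288 Mbps.
File: 44.288 Mbps × 8760 s = 387962.9 Mb.
With 10% container overhead: ×1.10. → 426759.2 Mb.
At 4 Mbps: 426759.2 / 4 = 106689.8 s ≈ 29.6 hours.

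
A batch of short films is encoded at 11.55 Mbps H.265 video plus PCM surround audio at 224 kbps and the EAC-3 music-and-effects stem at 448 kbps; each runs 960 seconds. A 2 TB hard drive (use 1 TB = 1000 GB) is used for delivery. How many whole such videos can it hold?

Audio total: 224 + 448 = 672 kbps = 0.672 Mbps.
Total bitrate: 12.222 Mbps.
Per item: 12.222 Mbps × 960 s = 11,733 Mb = 1,467 MB.
Capacity: 2 TB = 16,000,000 Mb; 1363.66 items → 1363 complete.

1363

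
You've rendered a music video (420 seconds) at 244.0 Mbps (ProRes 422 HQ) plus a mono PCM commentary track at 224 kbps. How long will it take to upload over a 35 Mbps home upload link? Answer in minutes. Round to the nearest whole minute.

49 minutes

Audio: 224 kbps = 0.224 Mbps.
Total bitrate: 244.224 Mbps.
File: 244.224 Mbps × 420 s = 102574.1 Mb.
At 35 Mbps: 102574.1 / 35 = 2930.7 s ≈ 48.8 minutes.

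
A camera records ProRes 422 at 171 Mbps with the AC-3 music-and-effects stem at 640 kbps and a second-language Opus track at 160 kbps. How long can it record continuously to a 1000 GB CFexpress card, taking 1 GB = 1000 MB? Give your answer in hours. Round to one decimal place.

12.9 hours

Audio total: 640 + 160 = 800 kbps = 0.800 Mbps.
Total bitrate: 171 + 0.800 = 171.800 Mbps.
Capacity: 1000 GB = 8,000,000 Mb.
Recording time: 8,000,000 / 171.800 = 46,566 s ≈ 12.9 hours.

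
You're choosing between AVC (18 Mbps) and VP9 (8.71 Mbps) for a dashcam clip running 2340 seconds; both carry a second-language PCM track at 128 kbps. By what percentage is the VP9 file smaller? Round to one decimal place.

Audio: 128 kbps = 0.128 Mbps.
AVC: 18.128 Mbps × 2340 s = 42419.5 Mb = 4.938 GiB.
VP9: 8.838 Mbps × 2340 s = 20680.9 Mb = 2.408 GiB.
Reduction: (1 − 2.408/4.938) × 100 = 51.25%.

51.2%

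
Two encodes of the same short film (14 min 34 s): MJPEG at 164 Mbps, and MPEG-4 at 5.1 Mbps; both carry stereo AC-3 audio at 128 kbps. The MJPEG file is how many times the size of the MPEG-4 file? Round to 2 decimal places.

31.39

14 min 34 s = 874 s
Audio: 128 kbps = 0.128 Mbps.
MJPEG: 164.128 Mbps × 874 s = 143447.9 Mb = 16.700 GiB.
MPEG-4: 5.228 Mbps × 874 s = 4569.3 Mb = 0.532 GiB.
Ratio: 16.700 / 0.532 = 31.394.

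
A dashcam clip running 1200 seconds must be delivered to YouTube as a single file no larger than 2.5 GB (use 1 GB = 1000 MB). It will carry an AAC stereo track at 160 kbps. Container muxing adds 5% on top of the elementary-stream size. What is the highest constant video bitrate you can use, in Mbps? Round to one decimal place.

15.7 Mbps

Budget: 2.5 GB = 20000.0 Mb.
Stream payload after overhead: 20000.0 / 1.05 = 19047.6 Mb.
Total bitrate budget: 19047.6 Mb / 1200 s = 15.873 Mbps.
Audio: 160 kbps = 0.160 Mbps.
Video: 15.873 − 0.160 = 15.713 Mbps.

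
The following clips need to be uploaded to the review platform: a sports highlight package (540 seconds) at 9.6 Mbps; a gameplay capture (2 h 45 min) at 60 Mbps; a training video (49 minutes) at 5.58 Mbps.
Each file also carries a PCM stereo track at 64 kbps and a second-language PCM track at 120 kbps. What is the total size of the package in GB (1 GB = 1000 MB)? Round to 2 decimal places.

77.26 GB

Audio total: 64 + 120 = 184 kbps = 0.184 Mbps.
sports highlight package: 9.784 Mbps × 540 s = 5283.4 Mb
gameplay capture: 60.184 Mbps × 9900 s = 595821.6 Mb
training video: 5.764 Mbps × 2940 s = 16946.2 Mb
Total: 618051.1 Mb = 77256.4 MB.
= 77.26 GB.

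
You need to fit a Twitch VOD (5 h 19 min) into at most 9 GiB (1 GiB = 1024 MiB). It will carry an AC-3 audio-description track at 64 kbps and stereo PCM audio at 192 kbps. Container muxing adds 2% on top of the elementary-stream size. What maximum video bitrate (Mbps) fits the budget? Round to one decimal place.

Budget: 9 GiB = 77309.4 Mb.
Stream payload after overhead: 77309.4 / 1.02 = 75793.5 Mb.
5 h 19 min = 319 min = 19140 s
Total bitrate budget: 75793.5 Mb / 19140 s = 3.960 Mbps.
Audio total: 64 + 192 = 256 kbps = 0.256 Mbps.
Video: 3.960 − 0.256 = 3.704 Mbps.

3.7 Mbps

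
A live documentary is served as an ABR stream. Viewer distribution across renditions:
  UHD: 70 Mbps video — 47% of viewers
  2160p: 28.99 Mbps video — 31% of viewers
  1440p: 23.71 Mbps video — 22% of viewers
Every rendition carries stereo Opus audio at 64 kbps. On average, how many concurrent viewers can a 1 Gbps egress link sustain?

21

Audio: 64 kbps = 0.064 Mbps.
Average per-viewer bitrate: 0.47×70.064 + 0.31×29.054 + 0.22×23.774 = 47.167 Mbps.
1 Gbps = 1,000 Mbps; 1,000 / 47.167 = 21.20 → 21.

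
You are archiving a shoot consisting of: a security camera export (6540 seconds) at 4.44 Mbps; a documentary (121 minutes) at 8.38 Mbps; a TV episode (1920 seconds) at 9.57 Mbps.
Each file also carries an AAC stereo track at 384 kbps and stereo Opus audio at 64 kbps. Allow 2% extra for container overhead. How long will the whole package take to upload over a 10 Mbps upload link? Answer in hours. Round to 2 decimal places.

3.27 hours

Audio total: 384 + 64 = 448 kbps = 0.448 Mbps.
security camera export: 4.888 Mbps × 6540 s × 1.02 = 32606.9 Mb
documentary: 8.828 Mbps × 7260 s × 1.02 = 65373.1 Mb
TV episode: 10.018 Mbps × 1920 s × 1.02 = 19619.3 Mb
Total: 117599.2 Mb = 14699.9 MB.
At 10 Mbps: 117599.2 / 10 = 11760 s ≈ 3.27 hours.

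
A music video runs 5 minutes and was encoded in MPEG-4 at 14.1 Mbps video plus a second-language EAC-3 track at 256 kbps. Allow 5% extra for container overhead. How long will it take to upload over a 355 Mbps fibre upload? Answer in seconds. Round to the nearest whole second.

13 seconds

5 min = 300 s
Audio: 256 kbps = 0.256 Mbps.
Total bitrate: 14.356 Mbps.
File: 14.356 Mbps × 300 s = 4306.8 Mb.
With 5% container overhead: ×1.05. → 4522.1 Mb.
At 355 Mbps: 4522.1 / 355 = 12.7 s ≈ 12.7 seconds.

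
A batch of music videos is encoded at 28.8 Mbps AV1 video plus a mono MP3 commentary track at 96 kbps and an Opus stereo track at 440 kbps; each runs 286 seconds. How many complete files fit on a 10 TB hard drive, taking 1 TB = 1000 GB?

9535

Audio total: 96 + 440 = 536 kbps = 0.536 Mbps.
Total bitrate: 29.336 Mbps.
Per item: 29.336 Mbps × 286 s = 8,390 Mb = 1,049 MB.
Capacity: 10 TB = 80,000,000 Mb; 9535.05 items → 9535 complete.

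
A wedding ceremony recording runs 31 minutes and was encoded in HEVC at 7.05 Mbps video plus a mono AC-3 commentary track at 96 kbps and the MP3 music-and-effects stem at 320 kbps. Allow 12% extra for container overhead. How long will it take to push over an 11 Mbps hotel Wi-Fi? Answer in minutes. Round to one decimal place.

23.6 minutes

31 min = 1860 s
Audio total: 96 + 320 = 416 kbps = 0.416 Mbps.
Total bitrate: 7.466 Mbps.
File: 7.466 Mbps × 1860 s = 13886.8 Mb.
With 12% container overhead: ×1.12. → 15553.2 Mb.
At 11 Mbps: 15553.2 / 11 = 1413.9 s ≈ 23.6 minutes.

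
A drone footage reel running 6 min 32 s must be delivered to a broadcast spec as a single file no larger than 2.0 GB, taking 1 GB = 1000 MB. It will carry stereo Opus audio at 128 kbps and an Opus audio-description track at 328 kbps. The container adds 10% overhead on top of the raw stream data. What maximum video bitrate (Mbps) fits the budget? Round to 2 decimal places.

36.65 Mbps

Budget: 2.0 GB = 16000.0 Mb.
Stream payload after overhead: 16000.0 / 1.10 = 14545.5 Mb.
6 min 32 s = 392 s
Total bitrate budget: 14545.5 Mb / 392 s = 37.106 Mbps.
Audio total: 128 + 328 = 456 kbps = 0.456 Mbps.
Video: 37.106 − 0.456 = 36.650 Mbps.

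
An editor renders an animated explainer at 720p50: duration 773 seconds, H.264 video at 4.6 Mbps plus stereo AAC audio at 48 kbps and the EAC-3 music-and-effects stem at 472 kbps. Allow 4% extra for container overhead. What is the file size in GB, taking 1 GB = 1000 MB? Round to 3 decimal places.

0.515 GB

Audio total: 48 + 472 = 520 kbps = 0.520 Mbps.
Total bitrate: 4.6 + 0.520 = 5.120 Mbps.
Stream data: 5.120 Mbps × 773 s = 3957.8 Mb.
With 4% container overhead: ×1.04.
4,116 Mb ÷ 8 = 514.5 MB → 0.5145 GB.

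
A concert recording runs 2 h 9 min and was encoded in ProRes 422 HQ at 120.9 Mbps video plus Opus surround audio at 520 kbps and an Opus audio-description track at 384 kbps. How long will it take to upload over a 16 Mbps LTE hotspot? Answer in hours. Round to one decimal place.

2 h 9 min = 129 min = 7740 s
Audio total: 520 + 384 = 904 kbps = 0.904 Mbps.
Total bitrate: 121.804 Mbps.
File: 121.804 Mbps × 7740 s = 942763.0 Mb.
At 16 Mbps: 942763.0 / 16 = 58922.7 s ≈ 16.4 hours.

16.4 hours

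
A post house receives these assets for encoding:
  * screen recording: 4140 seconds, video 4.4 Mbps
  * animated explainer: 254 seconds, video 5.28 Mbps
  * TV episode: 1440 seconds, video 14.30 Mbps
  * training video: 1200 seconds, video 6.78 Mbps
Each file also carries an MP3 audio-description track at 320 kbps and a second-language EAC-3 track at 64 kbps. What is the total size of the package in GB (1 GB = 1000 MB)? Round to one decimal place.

Audio total: 320 + 64 = 384 kbps = 0.384 Mbps.
screen recording: 4.784 Mbps × 4140 s = 19805.8 Mb
animated explainer: 5.664 Mbps × 254 s = 1438.7 Mb
TV episode: 14.684 Mbps × 1440 s = 21145.0 Mb
training video: 7.164 Mbps × 1200 s = 8596.8 Mb
Total: 50986.2 Mb = 6373.3 MB.
= 6.373 GB.

6.4 GB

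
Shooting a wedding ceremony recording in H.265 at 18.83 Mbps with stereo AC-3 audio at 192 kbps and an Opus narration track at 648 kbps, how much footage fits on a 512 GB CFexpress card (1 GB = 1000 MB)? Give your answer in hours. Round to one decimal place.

57.8 hours

Audio total: 192 + 648 = 840 kbps = 0.840 Mbps.
Total bitrate: 18.83 + 0.840 = 19.670 Mbps.
Capacity: 512 GB = 4,096,000 Mb.
Recording time: 4,096,000 / 19.670 = 208,236 s ≈ 57.8 hours.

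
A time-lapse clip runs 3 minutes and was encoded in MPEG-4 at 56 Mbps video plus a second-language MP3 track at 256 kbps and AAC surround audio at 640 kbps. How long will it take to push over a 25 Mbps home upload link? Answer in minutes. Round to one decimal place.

6.8 minutes

3 min = 180 s
Audio total: 256 + 640 = 896 kbps = 0.896 Mbps.
Total bitrate: 56.896 Mbps.
File: 56.896 Mbps × 180 s = 10241.3 Mb.
At 25 Mbps: 10241.3 / 25 = 409.7 s ≈ 6.83 minutes.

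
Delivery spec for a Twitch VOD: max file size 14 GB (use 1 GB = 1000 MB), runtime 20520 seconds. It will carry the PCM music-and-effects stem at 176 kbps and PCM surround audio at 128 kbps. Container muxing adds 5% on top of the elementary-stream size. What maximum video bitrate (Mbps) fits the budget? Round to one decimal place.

Budget: 14 GB = 112000.0 Mb.
Stream payload after overhead: 112000.0 / 1.05 = 106666.7 Mb.
Total bitrate budget: 106666.7 Mb / 20520 s = 5.198 Mbps.
Audio total: 176 + 128 = 304 kbps = 0.304 Mbps.
Video: 5.198 − 0.304 = 4.894 Mbps.

4.9 Mbps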